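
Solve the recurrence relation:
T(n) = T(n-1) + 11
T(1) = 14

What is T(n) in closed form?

Unrolling: T(n) = T(1) + 11·(n-1) = 14 + 11(n-1) = 11n + 3.

Answer: T(n) = 11n + 3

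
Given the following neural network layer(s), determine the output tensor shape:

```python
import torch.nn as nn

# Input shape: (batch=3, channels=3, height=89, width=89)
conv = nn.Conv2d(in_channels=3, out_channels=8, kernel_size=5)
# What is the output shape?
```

Input: (3, 3, 89, 89) -> Output: (3, 8, 85, 85)

Answer: (3, 8, 85, 85)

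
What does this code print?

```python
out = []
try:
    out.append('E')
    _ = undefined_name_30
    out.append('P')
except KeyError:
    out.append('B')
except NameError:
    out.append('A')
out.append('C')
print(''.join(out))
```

Execution trace: 'E' (try body) → 'A' (except NameError) → 'C' (after the try/except). Output: EAC

Answer: EAC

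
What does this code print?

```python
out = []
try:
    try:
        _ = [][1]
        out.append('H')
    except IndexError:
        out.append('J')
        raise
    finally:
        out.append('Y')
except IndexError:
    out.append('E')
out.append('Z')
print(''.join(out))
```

Execution trace: 'J' (inner except IndexError) → 'Y' (inner finally) → 'E' (outer except IndexError) → 'Z' (after the try/except). Output: JYEZ

Answer: JYEZ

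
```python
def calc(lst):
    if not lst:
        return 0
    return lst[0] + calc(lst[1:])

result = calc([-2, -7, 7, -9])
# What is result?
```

(-2) + (-7) + 7 + (-9) + 0 = -11

Answer: -11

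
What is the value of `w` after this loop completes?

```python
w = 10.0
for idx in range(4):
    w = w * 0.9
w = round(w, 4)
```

Exponential decay: 10.0 * 0.9^4
`w` takes the values: 10.0 → 9.0 → 8.1 → 7.29 → 6.561

Answer: 6.561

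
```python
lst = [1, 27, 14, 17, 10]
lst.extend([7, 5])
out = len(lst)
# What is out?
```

Trace:
`lst = [1, 27, 14, 17, 10]` → lst = [1, 27, 14, 17, 10]
`lst.extend([7, 5])` → lst = [1, 27, 14, 17, 10, 7, 5]
`out = len(lst)` → out = 7
So out = 7

Answer: 7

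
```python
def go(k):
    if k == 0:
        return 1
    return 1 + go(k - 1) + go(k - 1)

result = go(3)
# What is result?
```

go(k) = 1 + 2·go(k-1), go(0)=1. Closed form: (1+1)·2^3 - 1 = 15.

Answer: 15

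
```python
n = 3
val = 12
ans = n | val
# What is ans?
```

Trace:
`n = 3` → n = 3
`val = 12` → val = 12
`ans = n | val` → ans = 15
So ans = 15

Answer: 15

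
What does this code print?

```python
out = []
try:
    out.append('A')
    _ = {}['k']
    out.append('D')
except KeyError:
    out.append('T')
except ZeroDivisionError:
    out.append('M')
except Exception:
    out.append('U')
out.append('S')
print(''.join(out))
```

Execution trace: 'A' (try body) → 'T' (except KeyError) → 'S' (after the try/except). Output: ATS

Answer: ATS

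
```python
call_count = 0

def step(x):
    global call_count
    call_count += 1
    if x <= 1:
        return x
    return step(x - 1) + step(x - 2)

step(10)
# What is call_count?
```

Calls(x) = 1 + Calls(x-1) + Calls(x-2); Calls(0)=Calls(1)=1. For x=10 this gives 177.

Answer: 177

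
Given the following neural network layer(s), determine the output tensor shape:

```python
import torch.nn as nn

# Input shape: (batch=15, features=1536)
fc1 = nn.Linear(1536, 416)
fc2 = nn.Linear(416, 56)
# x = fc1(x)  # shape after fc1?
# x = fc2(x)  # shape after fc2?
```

Input: (15, 1536) -> after fc1: (15, 416) -> Output: (15, 56)

Answer: (15, 56)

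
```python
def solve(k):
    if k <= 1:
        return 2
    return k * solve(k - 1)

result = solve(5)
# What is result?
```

solve(5) = 5 * 4 * 3 * 2 * 2 = 240

Answer: 240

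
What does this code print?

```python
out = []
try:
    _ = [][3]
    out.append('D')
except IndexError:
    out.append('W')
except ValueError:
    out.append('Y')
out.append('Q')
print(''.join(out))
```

Execution trace: 'W' (except IndexError) → 'Q' (after the try/except). Output: WQ

Answer: WQ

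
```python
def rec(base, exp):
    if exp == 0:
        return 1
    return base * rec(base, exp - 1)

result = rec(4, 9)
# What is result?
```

rec(4, 9) = 4 * 4 * 4 * 4 * 4 * 4 * 4 * 4 * 4 = 262144

Answer: 262144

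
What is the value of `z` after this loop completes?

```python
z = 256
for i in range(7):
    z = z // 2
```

Halve 7 times: 256 // 2^7 = 2
`z` takes the values: 256 → 128 → 64 → 32 → 16 → 8 → 4 → 2

Answer: 2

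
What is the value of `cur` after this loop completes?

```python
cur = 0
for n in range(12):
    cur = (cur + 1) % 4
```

Increment mod 4, 12 times = 0
`cur` takes the values: 0 → 1 → 2 → 3 → 0 → 1 → 2 → 3 → 0 → 1 → 2 → 3 → 0

Answer: 0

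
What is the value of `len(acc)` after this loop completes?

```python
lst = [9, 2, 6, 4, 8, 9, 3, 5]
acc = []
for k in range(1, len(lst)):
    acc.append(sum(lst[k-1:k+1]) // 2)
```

Number of 2-element averages
`acc` takes the values: [] → [5] → [5, 4] → [5, 4, 5] → [5, 4, 5, 6] → [5, 4, 5, 6, 8] → [5, 4, 5, 6, 8, 6] → [5, 4, 5, 6, 8, 6, 4]
So `len(acc)` = 7

Answer: 7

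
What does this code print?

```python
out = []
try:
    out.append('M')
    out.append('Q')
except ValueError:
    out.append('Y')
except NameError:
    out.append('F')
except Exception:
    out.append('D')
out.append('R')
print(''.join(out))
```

Execution trace: 'M' (try body) → 'Q' (try body, no exception) → 'R' (after the try/except). Output: MQR

Answer: MQR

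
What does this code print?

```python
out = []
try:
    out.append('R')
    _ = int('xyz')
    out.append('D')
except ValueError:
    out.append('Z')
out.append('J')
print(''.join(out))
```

Execution trace: 'R' (try body) → 'Z' (except ValueError) → 'J' (after the try/except). Output: RZJ

Answer: RZJ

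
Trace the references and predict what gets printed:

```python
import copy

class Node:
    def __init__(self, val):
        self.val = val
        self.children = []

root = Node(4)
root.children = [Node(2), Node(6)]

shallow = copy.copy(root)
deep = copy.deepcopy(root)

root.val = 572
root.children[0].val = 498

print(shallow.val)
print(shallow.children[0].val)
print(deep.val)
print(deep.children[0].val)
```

Key concept: deep copy with custom objects.
Step by step:
`root = Node(4)` → root = Node(val=4, children=[])
`root.children = [Node(2), Node(6)]` → root = Node(val=4, children=[Node(val=2, children=[]), Node(val=6, children=[])])
`shallow = copy.copy(root)` → shallow = Node(val=4, children=[Node(val=2, children=[]), Node(val=6, children=[])])
`deep = copy.deepcopy(root)` → deep = Node(val=4, children=[Node(val=2, children=[]), Node(val=6, children=[])])
`root.val = 572` → root = Node(val=572, children=[Node(val=2, children=[]), Node(val=6, children=[])])
`root.children[0].val = 498` → root = Node(val=572, children=[Node(val=498, children=[]), Node(val=6, children=[])]); shallow = Node(val=4, children=[Node(val=498, children=[]), Node(val=6, children=[])])
`print(shallow.val)` → prints 4
`print(shallow.children[0].val)` → prints 498
`print(deep.val)` → prints 4
`print(deep.children[0].val)` → prints 2

Answer:
4
498
4
2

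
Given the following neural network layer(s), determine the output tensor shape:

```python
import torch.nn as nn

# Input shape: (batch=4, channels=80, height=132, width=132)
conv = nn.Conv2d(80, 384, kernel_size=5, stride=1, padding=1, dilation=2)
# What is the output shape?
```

Input: (4, 80, 132, 132) -> Output: (4, 384, 126, 126)

Answer: (4, 384, 126, 126)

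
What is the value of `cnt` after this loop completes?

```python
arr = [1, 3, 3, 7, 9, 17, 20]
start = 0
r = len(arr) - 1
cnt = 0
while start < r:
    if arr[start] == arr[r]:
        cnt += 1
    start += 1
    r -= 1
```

Count matching pairs from ends
`cnt` takes the values: 0

Answer: 0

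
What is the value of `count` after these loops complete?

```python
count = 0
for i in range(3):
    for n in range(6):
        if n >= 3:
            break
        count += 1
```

Inner breaks at 3, outer runs 3 times
`count` takes the values: 0 → 1 → 2 → 3 → 4 → 5 → 6 → 7 → 8 → 9

Answer: 9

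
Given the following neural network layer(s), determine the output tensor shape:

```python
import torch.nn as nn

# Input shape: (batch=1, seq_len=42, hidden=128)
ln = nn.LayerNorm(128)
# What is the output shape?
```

Input: (1, 42, 128) -> Output: (1, 42, 128)

Answer: (1, 42, 128)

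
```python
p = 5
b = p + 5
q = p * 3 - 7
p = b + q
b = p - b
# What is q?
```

Trace:
`p = 5` → p = 5
`b = p + 5` → b = 10
`q = p * 3 - 7` → q = 8
`p = b + q` → p = 18
`b = p - b` → b = 8
So q = 8

Answer: 8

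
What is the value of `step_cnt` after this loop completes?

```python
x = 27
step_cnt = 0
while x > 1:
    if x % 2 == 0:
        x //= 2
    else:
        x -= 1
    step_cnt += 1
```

Steps to reduce 27 to 1
`step_cnt` takes the values: 0 → 1 → 2 → 3 → 4 → 5 → 6 → 7

Answer: 7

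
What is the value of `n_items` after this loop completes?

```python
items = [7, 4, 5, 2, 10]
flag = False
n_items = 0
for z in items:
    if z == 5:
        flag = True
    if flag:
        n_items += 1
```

Count elements after first 5 in [7, 4, 5, 2, 10]
`n_items` takes the values: 0 → 1 → 2 → 3

Answer: 3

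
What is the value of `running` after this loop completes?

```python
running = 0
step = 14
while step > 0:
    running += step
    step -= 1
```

Sum 14 down to 1
`running` takes the values: 0 → 14 → 27 → 39 → 50 → 60 → 69 → 77 → 84 → 90 → 95 → 99 → 102 → 104 → 105

Answer: 105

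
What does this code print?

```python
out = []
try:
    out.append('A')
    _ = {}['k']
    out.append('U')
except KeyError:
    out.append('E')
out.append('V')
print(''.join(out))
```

Execution trace: 'A' (try body) → 'E' (except KeyError) → 'V' (after the try/except). Output: AEV

Answer: AEV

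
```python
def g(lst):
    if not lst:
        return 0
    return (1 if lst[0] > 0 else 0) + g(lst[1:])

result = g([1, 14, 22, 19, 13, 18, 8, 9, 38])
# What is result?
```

Count of positive elements in [1, 14, 22, 19, 13, 18, 8, 9, 38] = 9

Answer: 9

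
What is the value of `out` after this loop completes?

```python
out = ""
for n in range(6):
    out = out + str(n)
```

Concatenate digits 0 to 5
`out` takes the values: "" → "0" → "01" → "012" → "0123" → "01234" → "012345"

Answer: "012345"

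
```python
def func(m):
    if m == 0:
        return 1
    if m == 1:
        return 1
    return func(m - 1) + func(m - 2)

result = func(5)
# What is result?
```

Build up from base cases: func(0)=1, func(1)=1, func(2)=2, func(3)=3, func(4)=5, func(5)=8

Answer: 8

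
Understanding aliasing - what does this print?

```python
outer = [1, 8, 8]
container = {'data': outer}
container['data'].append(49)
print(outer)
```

Key concept: dict holds reference to list.
Step by step:
`outer = [1, 8, 8]` → outer = [1, 8, 8]
`container = {'data': outer}` → container = {'data': [1, 8, 8]}
`container['data'].append(49)` → outer = [1, 8, 8, 49]; container = {'data': [1, 8, 8, 49]}
`print(outer)` → prints [1, 8, 8, 49]

Answer: [1, 8, 8, 49]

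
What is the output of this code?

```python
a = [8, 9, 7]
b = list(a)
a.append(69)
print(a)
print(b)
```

Key concept: list() constructor creates copy.
Step by step:
`a = [8, 9, 7]` → a = [8, 9, 7]
`b = list(a)` → b = [8, 9, 7]
`a.append(69)` → a = [8, 9, 7, 69]
`print(a)` → prints [8, 9, 7, 69]
`print(b)` → prints [8, 9, 7]

Answer:
[8, 9, 7, 69]
[8, 9, 7]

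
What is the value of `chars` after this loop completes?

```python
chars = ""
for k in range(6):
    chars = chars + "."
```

Repeat '.' 6 times
`chars` takes the values: "" → "." → ".." → "..." → "...." → "....." → "......"

Answer: "......"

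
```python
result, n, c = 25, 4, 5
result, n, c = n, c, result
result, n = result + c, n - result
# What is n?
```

Trace:
`result, n, c = 25, 4, 5` → result = 25; n = 4; c = 5
`result, n, c = n, c, result` → result = 4; n = 5; c = 25
`result, n = result + c, n - result` → result = 29; n = 1
So n = 1

Answer: 1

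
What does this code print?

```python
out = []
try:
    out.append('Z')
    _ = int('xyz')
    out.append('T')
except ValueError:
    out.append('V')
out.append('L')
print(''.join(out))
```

Execution trace: 'Z' (try body) → 'V' (except ValueError) → 'L' (after the try/except). Output: ZVL

Answer: ZVL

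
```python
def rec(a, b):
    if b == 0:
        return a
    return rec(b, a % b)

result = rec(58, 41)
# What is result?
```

rec(58, 41) -> rec(41, 17) -> rec(17, 7) -> rec(7, 3) -> rec(3, 1) -> rec(1, 0) -> 1

Answer: 1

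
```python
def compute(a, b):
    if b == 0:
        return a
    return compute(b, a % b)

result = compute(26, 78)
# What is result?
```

compute(26, 78) -> compute(78, 26) -> compute(26, 0) -> 26

Answer: 26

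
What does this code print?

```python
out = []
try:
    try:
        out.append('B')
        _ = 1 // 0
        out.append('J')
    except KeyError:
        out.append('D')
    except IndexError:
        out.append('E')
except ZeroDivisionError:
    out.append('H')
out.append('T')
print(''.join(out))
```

Execution trace: 'B' (try body) → 'H' (outer except ZeroDivisionError) → 'T' (after the try/except). Output: BHT

Answer: BHT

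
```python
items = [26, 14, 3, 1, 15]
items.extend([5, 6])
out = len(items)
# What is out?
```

Trace:
`items = [26, 14, 3, 1, 15]` → items = [26, 14, 3, 1, 15]
`items.extend([5, 6])` → items = [26, 14, 3, 1, 15, 5, 6]
`out = len(items)` → out = 7
So out = 7

Answer: 7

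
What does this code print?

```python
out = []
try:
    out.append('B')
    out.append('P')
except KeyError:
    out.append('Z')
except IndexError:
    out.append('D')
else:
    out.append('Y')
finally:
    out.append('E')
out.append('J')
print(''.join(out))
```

Execution trace: 'B' (try body) → 'P' (try body, no exception) → 'Y' (else) → 'E' (finally) → 'J' (after the try/except). Output: BPYEJ

Answer: BPYEJ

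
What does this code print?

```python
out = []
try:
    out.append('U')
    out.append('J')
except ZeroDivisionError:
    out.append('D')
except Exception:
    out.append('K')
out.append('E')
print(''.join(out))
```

Execution trace: 'U' (try body) → 'J' (try body, no exception) → 'E' (after the try/except). Output: UJE

Answer: UJE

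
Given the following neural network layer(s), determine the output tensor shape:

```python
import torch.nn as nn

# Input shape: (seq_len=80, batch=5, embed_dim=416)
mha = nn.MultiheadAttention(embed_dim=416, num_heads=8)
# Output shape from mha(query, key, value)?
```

Input: (80, 5, 416) -> Output: (80, 5, 416)

Answer: (80, 5, 416)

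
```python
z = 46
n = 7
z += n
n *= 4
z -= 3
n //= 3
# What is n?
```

Trace:
`z = 46` → z = 46
`n = 7` → n = 7
`z += n` → z = 53
`n *= 4` → n = 28
`z -= 3` → z = 50
`n //= 3` → n = 9
So n = 9

Answer: 9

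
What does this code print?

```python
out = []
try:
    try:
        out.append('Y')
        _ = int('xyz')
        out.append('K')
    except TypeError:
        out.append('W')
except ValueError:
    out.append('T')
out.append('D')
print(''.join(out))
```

Execution trace: 'Y' (try body) → 'T' (outer except ValueError) → 'D' (after the try/except). Output: YTD

Answer: YTD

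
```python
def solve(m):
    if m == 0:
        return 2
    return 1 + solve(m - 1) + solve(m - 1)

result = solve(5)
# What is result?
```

solve(m) = 1 + 2·solve(m-1), solve(0)=2. Closed form: (2+1)·2^5 - 1 = 95.

Answer: 95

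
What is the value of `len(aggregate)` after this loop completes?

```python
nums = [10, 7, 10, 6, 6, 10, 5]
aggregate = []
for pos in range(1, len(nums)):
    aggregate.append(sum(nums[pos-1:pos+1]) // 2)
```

Number of 2-element averages
`aggregate` takes the values: [] → [8] → [8, 8] → [8, 8, 8] → [8, 8, 8, 6] → [8, 8, 8, 6, 8] → [8, 8, 8, 6, 8, 7]
So `len(aggregate)` = 6

Answer: 6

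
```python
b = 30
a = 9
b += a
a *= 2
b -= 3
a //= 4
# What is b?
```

Trace:
`b = 30` → b = 30
`a = 9` → a = 9
`b += a` → b = 39
`a *= 2` → a = 18
`b -= 3` → b = 36
`a //= 4` → a = 4
So b = 36

Answer: 36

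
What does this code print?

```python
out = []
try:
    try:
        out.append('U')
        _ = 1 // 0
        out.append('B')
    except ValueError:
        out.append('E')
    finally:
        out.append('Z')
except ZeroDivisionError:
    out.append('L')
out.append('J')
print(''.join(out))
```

Execution trace: 'U' (try body) → 'Z' (finally) → 'L' (outer except ZeroDivisionError) → 'J' (after the try/except). Output: UZLJ

Answer: UZLJ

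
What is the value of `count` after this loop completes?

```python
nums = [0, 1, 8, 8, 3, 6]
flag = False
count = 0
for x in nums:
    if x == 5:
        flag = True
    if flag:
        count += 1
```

Count elements after first 5 in [0, 1, 8, 8, 3, 6]
`count` takes the values: 0

Answer: 0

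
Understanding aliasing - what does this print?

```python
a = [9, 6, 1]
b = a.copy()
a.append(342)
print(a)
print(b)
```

Key concept: list.copy() creates independent copy.
Step by step:
`a = [9, 6, 1]` → a = [9, 6, 1]
`b = a.copy()` → b = [9, 6, 1]
`a.append(342)` → a = [9, 6, 1, 342]
`print(a)` → prints [9, 6, 1, 342]
`print(b)` → prints [9, 6, 1]

Answer:
[9, 6, 1, 342]
[9, 6, 1]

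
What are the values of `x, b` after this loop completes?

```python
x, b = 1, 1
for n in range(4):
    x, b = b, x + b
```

Fibonacci: after 4 iterations
`x, b` takes the values: (1, 1) → (1, 2) → (2, 3) → (3, 5) → (5, 8)

Answer: 5, 8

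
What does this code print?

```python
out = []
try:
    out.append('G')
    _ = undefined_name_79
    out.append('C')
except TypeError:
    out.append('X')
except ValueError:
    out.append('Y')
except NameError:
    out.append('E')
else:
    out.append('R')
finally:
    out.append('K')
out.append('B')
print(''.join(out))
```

Execution trace: 'G' (try body) → 'E' (except NameError) → 'K' (finally) → 'B' (after the try/except). Output: GEKB

Answer: GEKB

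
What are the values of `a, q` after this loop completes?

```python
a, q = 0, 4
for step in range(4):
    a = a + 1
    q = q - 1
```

a goes 0→4, q goes 4→0
`a, q` takes the values: (0, 4) → (1, 4) → (1, 3) → (2, 3) → (2, 2) → (3, 2) → (3, 1) → (4, 1) → (4, 0)

Answer: 4, 0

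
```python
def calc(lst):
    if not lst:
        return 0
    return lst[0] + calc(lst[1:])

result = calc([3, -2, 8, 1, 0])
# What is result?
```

3 + (-2) + 8 + 1 + 0 + 0 = 10

Answer: 10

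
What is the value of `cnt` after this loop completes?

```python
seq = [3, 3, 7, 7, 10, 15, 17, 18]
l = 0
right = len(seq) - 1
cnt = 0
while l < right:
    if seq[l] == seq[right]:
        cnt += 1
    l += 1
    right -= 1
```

Count matching pairs from ends
`cnt` takes the values: 0

Answer: 0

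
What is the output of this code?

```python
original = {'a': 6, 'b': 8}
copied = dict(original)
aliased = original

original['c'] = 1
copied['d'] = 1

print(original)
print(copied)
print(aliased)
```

Key concept: dict() creates copy, assignment creates alias.
Step by step:
`original = {'a': 6, 'b': 8}` → original = {'a': 6, 'b': 8}
`copied = dict(original)` → copied = {'a': 6, 'b': 8}
`aliased = original` → aliased = {'a': 6, 'b': 8} (same object as original)
`original['c'] = 1` → original = {'a': 6, 'b': 8, 'c': 1} (same object as aliased); aliased = {'a': 6, 'b': 8, 'c': 1} (same object as original)
`copied['d'] = 1` → copied = {'a': 6, 'b': 8, 'd': 1}
`print(original)` → prints {'a': 6, 'b': 8, 'c': 1}
`print(copied)` → prints {'a': 6, 'b': 8, 'd': 1}
`print(aliased)` → prints {'a': 6, 'b': 8, 'c': 1}

Answer:
{'a': 6, 'b': 8, 'c': 1}
{'a': 6, 'b': 8, 'd': 1}
{'a': 6, 'b': 8, 'c': 1}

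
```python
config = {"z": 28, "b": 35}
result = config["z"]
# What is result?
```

Trace:
`config = {"z": 28, "b": 35}` → config = {'z': 28, 'b': 35}
`result = config["z"]` → result = 28
So result = 28

Answer: 28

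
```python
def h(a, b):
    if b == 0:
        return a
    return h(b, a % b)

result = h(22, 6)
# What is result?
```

h(22, 6) -> h(6, 4) -> h(4, 2) -> h(2, 0) -> 2

Answer: 2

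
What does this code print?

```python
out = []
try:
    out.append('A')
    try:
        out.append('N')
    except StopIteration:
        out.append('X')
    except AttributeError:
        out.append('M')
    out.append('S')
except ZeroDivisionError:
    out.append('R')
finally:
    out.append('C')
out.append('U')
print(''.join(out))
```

Execution trace: 'A' (try body) → 'N' (inner try body, no exception) → 'S' (try body, no exception) → 'C' (finally) → 'U' (after the try/except). Output: ANSCU

Answer: ANSCU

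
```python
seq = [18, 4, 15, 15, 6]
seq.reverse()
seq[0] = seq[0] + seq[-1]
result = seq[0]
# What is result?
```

Trace:
`seq = [18, 4, 15, 15, 6]` → seq = [18, 4, 15, 15, 6]
`seq.reverse()` → seq = [6, 15, 15, 4, 18]
`seq[0] = seq[0] + seq[-1]` → seq = [24, 15, 15, 4, 18]
`result = seq[0]` → result = 24
So result = 24

Answer: 24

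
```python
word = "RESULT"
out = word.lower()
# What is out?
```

Trace:
`word = "RESULT"` → word = 'RESULT'
`out = word.lower()` → out = 'result'
So out = 'result'

Answer: 'result'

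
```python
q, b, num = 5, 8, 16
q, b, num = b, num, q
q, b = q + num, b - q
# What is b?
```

Trace:
`q, b, num = 5, 8, 16` → q = 5; b = 8; num = 16
`q, b, num = b, num, q` → q = 8; b = 16; num = 5
`q, b = q + num, b - q` → q = 13; b = 8
So b = 8

Answer: 8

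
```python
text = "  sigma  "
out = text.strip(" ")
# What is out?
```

Trace:
`text = "  sigma  "` → text = '  sigma  '
`out = text.strip(" ")` → out = 'sigma'
So out = 'sigma'

Answer: 'sigma'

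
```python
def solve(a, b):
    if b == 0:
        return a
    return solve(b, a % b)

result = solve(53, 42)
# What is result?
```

solve(53, 42) -> solve(42, 11) -> solve(11, 9) -> solve(9, 2) -> solve(2, 1) -> solve(1, 0) -> 1

Answer: 1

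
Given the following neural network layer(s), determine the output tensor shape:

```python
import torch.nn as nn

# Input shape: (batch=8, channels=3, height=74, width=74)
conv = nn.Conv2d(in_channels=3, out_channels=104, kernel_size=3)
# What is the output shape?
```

Input: (8, 3, 74, 74) -> Output: (8, 104, 72, 72)

Answer: (8, 104, 72, 72)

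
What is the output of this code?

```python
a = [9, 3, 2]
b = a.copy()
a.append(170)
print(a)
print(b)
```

Key concept: list.copy() creates independent copy.
Step by step:
`a = [9, 3, 2]` → a = [9, 3, 2]
`b = a.copy()` → b = [9, 3, 2]
`a.append(170)` → a = [9, 3, 2, 170]
`print(a)` → prints [9, 3, 2, 170]
`print(b)` → prints [9, 3, 2]

Answer:
[9, 3, 2, 170]
[9, 3, 2]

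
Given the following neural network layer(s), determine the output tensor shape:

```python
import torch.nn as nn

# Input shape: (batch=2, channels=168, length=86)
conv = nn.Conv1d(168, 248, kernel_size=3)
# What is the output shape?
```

Input: (2, 168, 86) -> Output: (2, 248, 84)

Answer: (2, 248, 84)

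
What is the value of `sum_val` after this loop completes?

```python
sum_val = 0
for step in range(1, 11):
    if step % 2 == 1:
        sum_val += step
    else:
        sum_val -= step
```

Add odd, subtract even
`sum_val` takes the values: 0 → 1 → -1 → 2 → -2 → 3 → -3 → 4 → -4 → 5 → -5

Answer: -5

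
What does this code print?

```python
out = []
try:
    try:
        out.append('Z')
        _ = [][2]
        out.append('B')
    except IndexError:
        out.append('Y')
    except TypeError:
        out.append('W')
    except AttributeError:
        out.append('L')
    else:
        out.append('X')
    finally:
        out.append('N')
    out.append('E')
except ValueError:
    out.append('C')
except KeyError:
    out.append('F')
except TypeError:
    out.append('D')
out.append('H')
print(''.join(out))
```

Execution trace: 'Z' (inner try body) → 'Y' (inner except IndexError) → 'N' (inner finally) → 'E' (try body, no exception) → 'H' (after the try/except). Output: ZYNEH

Answer: ZYNEH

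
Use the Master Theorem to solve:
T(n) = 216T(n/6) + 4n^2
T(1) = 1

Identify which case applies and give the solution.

a=216, b=6, f(n)=4n^2. log_6(216) = 3. Since c=2 < 3, Case 1 applies: T(n) = Θ(n^log_b(a)) = O(n^3).

Answer: O(n^3) - Case 1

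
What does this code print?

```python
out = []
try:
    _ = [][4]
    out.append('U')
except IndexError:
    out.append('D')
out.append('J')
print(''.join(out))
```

Execution trace: 'D' (except IndexError) → 'J' (after the try/except). Output: DJ

Answer: DJ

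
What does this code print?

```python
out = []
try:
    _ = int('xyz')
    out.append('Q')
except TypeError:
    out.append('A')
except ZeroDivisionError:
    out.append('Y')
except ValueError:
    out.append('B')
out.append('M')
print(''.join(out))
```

Execution trace: 'B' (except ValueError) → 'M' (after the try/except). Output: BM

Answer: BM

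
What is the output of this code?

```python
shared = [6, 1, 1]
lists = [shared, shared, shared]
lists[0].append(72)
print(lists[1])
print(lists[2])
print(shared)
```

Key concept: list of same reference.
Step by step:
`shared = [6, 1, 1]` → shared = [6, 1, 1]
`lists = [shared, shared, shared]` → lists = [[6, 1, 1], [6, 1, 1], [6, 1, 1]]
`lists[0].append(72)` → shared = [6, 1, 1, 72]; lists = [[6, 1, 1, 72], [6, 1, 1, 72], [6, 1, 1, 72]]
`print(lists[1])` → prints [6, 1, 1, 72]
`print(lists[2])` → prints [6, 1, 1, 72]
`print(shared)` → prints [6, 1, 1, 72]

Answer:
[6, 1, 1, 72]
[6, 1, 1, 72]
[6, 1, 1, 72]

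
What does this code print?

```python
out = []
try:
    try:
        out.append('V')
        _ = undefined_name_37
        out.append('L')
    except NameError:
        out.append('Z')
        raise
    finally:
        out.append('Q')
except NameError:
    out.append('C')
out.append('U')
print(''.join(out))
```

Execution trace: 'V' (inner try body) → 'Z' (inner except NameError) → 'Q' (inner finally) → 'C' (outer except NameError) → 'U' (after the try/except). Output: VZQCU

Answer: VZQCU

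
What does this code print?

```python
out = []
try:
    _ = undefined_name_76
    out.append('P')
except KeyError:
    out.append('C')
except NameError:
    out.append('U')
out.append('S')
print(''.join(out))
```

Execution trace: 'U' (except NameError) → 'S' (after the try/except). Output: US

Answer: US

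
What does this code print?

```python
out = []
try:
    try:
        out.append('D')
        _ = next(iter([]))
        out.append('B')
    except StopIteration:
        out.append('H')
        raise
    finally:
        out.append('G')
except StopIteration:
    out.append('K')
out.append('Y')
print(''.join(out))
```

Execution trace: 'D' (try body) → 'H' (except StopIteration) → 'G' (finally) → 'K' (outer except StopIteration) → 'Y' (after the try/except). Output: DHGKY

Answer: DHGKY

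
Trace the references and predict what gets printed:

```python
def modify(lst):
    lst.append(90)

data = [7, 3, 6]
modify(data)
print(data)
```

Key concept: function modifies passed list.
Step by step:
`data = [7, 3, 6]` → data = [7, 3, 6]
`modify(data)` → data = [7, 3, 6, 90]
`print(data)` → prints [7, 3, 6, 90]

Answer: [7, 3, 6, 90]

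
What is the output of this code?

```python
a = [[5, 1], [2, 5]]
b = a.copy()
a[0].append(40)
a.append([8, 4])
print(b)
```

Key concept: shallow copy with nested lists.
Step by step:
`a = [[5, 1], [2, 5]]` → a = [[5, 1], [2, 5]]
`b = a.copy()` → b = [[5, 1], [2, 5]]
`a[0].append(40)` → a = [[5, 1, 40], [2, 5]]; b = [[5, 1, 40], [2, 5]]
`a.append([8, 4])` → a = [[5, 1, 40], [2, 5], [8, 4]]
`print(b)` → prints [[5, 1, 40], [2, 5]]

Answer: [[5, 1, 40], [2, 5]]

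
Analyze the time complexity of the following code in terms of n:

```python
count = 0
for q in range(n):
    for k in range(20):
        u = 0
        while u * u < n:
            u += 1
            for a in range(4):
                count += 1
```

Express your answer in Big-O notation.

Each loop level contributes: n × 1 × √n × 1. Multiplying the contributions gives O(n√n).

Answer: O(n√n)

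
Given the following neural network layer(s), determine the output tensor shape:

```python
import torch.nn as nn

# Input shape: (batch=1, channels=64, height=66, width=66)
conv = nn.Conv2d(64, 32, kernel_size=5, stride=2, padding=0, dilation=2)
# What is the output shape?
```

Input: (1, 64, 66, 66) -> Output: (1, 32, 29, 29)

Answer: (1, 32, 29, 29)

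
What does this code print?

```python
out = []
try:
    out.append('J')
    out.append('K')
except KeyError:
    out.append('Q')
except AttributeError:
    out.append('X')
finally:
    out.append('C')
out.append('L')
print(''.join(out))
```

Execution trace: 'J' (try body) → 'K' (try body, no exception) → 'C' (finally) → 'L' (after the try/except). Output: JKCL

Answer: JKCL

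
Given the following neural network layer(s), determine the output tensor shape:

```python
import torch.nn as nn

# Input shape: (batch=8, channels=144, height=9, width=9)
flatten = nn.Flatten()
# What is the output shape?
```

Input: (8, 144, 9, 9) -> Output: (8, 11664)

Answer: (8, 11664)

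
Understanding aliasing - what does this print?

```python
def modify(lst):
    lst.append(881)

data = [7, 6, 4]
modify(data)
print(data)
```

Key concept: function modifies passed list.
Step by step:
`data = [7, 6, 4]` → data = [7, 6, 4]
`modify(data)` → data = [7, 6, 4, 881]
`print(data)` → prints [7, 6, 4, 881]

Answer: [7, 6, 4, 881]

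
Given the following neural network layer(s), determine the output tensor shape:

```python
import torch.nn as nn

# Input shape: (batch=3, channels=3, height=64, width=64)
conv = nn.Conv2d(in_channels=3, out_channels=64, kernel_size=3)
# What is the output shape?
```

Input: (3, 3, 64, 64) -> Output: (3, 64, 62, 62)

Answer: (3, 64, 62, 62)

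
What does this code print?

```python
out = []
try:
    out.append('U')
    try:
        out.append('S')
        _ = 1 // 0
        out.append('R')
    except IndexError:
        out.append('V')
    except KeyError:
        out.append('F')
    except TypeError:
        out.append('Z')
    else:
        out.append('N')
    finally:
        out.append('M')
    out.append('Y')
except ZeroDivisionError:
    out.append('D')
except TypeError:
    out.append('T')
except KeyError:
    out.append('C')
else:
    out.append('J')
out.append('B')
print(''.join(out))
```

Execution trace: 'U' (try body) → 'S' (inner try body) → 'M' (inner finally) → 'D' (except ZeroDivisionError) → 'B' (after the try/except). Output: USMDB

Answer: USMDB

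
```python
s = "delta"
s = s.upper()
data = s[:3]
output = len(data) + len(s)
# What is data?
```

Trace:
`s = "delta"` → s = 'delta'
`s = s.upper()` → s = 'DELTA'
`data = s[:3]` → data = 'DEL'
`output = len(data) + len(s)` → output = 8
So data = 'DEL'

Answer: 'DEL'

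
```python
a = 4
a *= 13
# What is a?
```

Trace:
`a = 4` → a = 4
`a *= 13` → a = 52
So a = 52

Answer: 52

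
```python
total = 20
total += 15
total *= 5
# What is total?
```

Trace:
`total = 20` → total = 20
`total += 15` → total = 35
`total *= 5` → total = 175
So total = 175

Answer: 175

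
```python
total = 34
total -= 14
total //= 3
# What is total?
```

Trace:
`total = 34` → total = 34
`total -= 14` → total = 20
`total //= 3` → total = 6
So total = 6

Answer: 6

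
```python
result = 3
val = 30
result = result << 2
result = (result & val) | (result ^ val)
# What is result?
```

Trace:
`result = 3` → result = 3
`val = 30` → val = 30
`result = result << 2` → result = 12
`result = (result & val) | (result ^ val)` → result = 30
So result = 30

Answer: 30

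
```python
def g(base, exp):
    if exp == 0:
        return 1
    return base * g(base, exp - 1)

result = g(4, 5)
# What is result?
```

g(4, 5) = 4 * 4 * 4 * 4 * 4 = 1024

Answer: 1024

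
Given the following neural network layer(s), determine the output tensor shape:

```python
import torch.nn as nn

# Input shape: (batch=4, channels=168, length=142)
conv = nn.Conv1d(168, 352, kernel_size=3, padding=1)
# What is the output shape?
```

Input: (4, 168, 142) -> Output: (4, 352, 142)

Answer: (4, 352, 142)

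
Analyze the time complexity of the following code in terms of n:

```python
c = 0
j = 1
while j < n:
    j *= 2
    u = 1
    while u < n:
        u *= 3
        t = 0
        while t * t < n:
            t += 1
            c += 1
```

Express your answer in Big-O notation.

Each loop level contributes: log n × log n × √n. Multiplying the contributions gives O(√n log² n).

Answer: O(√n log² n)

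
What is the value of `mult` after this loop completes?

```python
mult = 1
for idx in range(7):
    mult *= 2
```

2^7 = 128
`mult` takes the values: 1 → 2 → 4 → 8 → 16 → 32 → 64 → 128

Answer: 128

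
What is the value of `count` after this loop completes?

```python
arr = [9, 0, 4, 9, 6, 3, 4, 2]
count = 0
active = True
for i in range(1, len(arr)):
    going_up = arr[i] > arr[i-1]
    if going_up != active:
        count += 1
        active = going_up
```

Count direction changes in [9, 0, 4, 9, 6, 3, 4, 2]
`count` takes the values: 0 → 1 → 2 → 3 → 4 → 5

Answer: 5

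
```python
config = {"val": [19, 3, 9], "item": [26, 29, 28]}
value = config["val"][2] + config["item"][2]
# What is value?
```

Trace:
`config = {"val": [19, 3, 9], "item": [26, 29, 28]}` → config = {'val': [19, 3, 9], 'item': [26, 29, 28]}
`value = config["val"][2] + config["item"][2]` → value = 37
So value = 37

Answer: 37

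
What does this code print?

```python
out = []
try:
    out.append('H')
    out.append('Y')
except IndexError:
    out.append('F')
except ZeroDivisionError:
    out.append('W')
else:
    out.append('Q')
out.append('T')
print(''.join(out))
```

Execution trace: 'H' (try body) → 'Y' (try body, no exception) → 'Q' (else) → 'T' (after the try/except). Output: HYQT

Answer: HYQT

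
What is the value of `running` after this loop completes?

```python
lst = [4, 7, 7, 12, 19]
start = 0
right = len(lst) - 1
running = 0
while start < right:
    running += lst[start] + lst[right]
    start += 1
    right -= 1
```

Sum of pairs from ends
`running` takes the values: 0 → 23 → 42

Answer: 42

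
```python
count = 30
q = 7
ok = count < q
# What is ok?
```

Trace:
`count = 30` → count = 30
`q = 7` → q = 7
`ok = count < q` → ok = False
So ok = False

Answer: False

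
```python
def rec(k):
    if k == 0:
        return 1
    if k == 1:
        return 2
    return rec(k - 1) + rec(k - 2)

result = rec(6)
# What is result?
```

Build up from base cases: rec(0)=1, rec(1)=2, rec(2)=3, rec(3)=5, rec(4)=8, rec(5)=13, rec(6)=21

Answer: 21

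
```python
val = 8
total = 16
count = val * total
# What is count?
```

Trace:
`val = 8` → val = 8
`total = 16` → total = 16
`count = val * total` → count = 128
So count = 128

Answer: 128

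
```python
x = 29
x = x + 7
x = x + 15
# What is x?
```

Trace:
`x = 29` → x = 29
`x = x + 7` → x = 36
`x = x + 15` → x = 51
So x = 51

Answer: 51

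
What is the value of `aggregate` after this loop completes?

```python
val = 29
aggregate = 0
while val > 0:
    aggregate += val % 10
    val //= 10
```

Sum digits of 29
`aggregate` takes the values: 0 → 9 → 11

Answer: 11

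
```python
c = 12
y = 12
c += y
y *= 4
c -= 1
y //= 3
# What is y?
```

Trace:
`c = 12` → c = 12
`y = 12` → y = 12
`c += y` → c = 24
`y *= 4` → y = 48
`c -= 1` → c = 23
`y //= 3` → y = 16
So y = 16

Answer: 16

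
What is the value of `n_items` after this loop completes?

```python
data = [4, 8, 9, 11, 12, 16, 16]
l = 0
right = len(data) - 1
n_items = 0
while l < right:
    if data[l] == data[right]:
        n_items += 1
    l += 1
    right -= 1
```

Count matching pairs from ends
`n_items` takes the values: 0

Answer: 0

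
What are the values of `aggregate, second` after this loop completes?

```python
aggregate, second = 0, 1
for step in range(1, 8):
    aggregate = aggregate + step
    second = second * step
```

Sum and factorial of 1 to 7
`aggregate, second` takes the values: (0, 1) → (1, 1) → (3, 1) → (3, 2) → (6, 2) → (6, 6) → (10, 6) → (10, 24) → (15, 24) → (15, 120) → (21, 120) → (21, 720) → (28, 720) → (28, 5040)

Answer: 28, 5040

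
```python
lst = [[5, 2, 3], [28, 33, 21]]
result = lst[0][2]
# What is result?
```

Trace:
`lst = [[5, 2, 3], [28, 33, 21]]` → lst = [[5, 2, 3], [28, 33, 21]]
`result = lst[0][2]` → result = 3
So result = 3

Answer: 3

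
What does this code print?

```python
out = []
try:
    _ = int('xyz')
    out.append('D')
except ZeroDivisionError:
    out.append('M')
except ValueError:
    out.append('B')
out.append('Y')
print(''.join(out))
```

Execution trace: 'B' (except ValueError) → 'Y' (after the try/except). Output: BY

Answer: BY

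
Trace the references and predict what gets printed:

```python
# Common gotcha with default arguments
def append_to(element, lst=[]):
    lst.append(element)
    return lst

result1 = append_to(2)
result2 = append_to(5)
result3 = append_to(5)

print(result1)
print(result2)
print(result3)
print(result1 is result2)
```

Key concept: mutable default argument gotcha.
Step by step:
`result1 = append_to(2)` → result1 = [2]
`result2 = append_to(5)` → result1 = [2, 5] (same object as result2); result2 = [2, 5] (same object as result1)
`result3 = append_to(5)` → result1 = [2, 5, 5] (same object as result2, result3); result2 = [2, 5, 5] (same object as result1, result3); result3 = [2, 5, 5] (same object as result1, result2)
`print(result1)` → prints [2, 5, 5]
`print(result2)` → prints [2, 5, 5]
`print(result3)` → prints [2, 5, 5]
`print(result1 is result2)` → prints True

Answer:
[2, 5, 5]
[2, 5, 5]
[2, 5, 5]
True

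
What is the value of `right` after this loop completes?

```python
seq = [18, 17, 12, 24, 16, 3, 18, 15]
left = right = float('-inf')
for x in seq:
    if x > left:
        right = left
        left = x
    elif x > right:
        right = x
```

Second largest (with repeats) in [18, 17, 12, 24, 16, 3, 18, 15]
`right` takes the values: -inf → 17 → 18

Answer: 18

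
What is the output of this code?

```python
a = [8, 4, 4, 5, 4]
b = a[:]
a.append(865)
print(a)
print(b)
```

Key concept: slice [:] creates copy.
Step by step:
`a = [8, 4, 4, 5, 4]` → a = [8, 4, 4, 5, 4]
`b = a[:]` → b = [8, 4, 4, 5, 4]
`a.append(865)` → a = [8, 4, 4, 5, 4, 865]
`print(a)` → prints [8, 4, 4, 5, 4, 865]
`print(b)` → prints [8, 4, 4, 5, 4]

Answer:
[8, 4, 4, 5, 4, 865]
[8, 4, 4, 5, 4]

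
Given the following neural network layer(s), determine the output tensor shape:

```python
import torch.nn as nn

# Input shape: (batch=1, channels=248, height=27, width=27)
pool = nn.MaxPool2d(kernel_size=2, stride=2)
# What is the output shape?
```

Input: (1, 248, 27, 27) -> Output: (1, 248, 13, 13)

Answer: (1, 248, 13, 13)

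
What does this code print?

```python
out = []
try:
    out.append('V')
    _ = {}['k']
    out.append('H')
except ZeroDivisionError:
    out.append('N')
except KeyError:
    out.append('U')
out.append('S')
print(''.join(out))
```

Execution trace: 'V' (try body) → 'U' (except KeyError) → 'S' (after the try/except). Output: VUS

Answer: VUS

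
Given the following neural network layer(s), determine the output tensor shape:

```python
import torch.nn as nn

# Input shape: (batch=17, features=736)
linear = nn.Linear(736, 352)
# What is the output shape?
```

Input: (17, 736) -> Output: (17, 352)

Answer: (17, 352)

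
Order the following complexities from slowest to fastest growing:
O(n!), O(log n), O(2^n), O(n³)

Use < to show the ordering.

Ordered by growth rate: O(log n) < O(n³) < O(2^n) < O(n!)

Answer: O(log n) < O(n³) < O(2^n) < O(n!)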